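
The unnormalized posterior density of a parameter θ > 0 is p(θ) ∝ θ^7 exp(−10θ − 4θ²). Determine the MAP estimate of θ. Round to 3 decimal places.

θ̂_MAP = 0.500

ℓ'(θ) = 7/θ − 10 − 8θ. Setting this to zero and multiplying by θ: 8θ² + 10θ − 7 = 0.
θ = (−10 + √(10² + 4·8·7)) / (2·8) = (−10 + √324) / 16 = (−10 + 18)/16 = 1/2.
ℓ''(θ) = −7/θ² − 8 < 0, confirming a maximum.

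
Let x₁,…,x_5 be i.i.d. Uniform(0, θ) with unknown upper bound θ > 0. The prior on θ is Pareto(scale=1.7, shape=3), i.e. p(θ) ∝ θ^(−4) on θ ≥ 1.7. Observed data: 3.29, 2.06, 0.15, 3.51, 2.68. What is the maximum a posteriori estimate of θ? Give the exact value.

θ̂_MAP = 3.51

The Uniform(0, θ) likelihood is θ^(−n) for θ ≥ max(xᵢ), zero otherwise. Here max(xᵢ) = 3.51.
Posterior ∝ θ^(−4) · θ^(−5) = θ^(−9) on θ ≥ max(1.7, 3.51) = 3.51.
This density is strictly decreasing in θ, so the posterior mode lies at the lower boundary of the support.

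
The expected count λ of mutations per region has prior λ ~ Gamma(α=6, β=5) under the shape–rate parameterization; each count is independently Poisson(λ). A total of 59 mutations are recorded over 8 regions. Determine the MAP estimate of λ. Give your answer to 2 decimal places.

Σxᵢ = 59, n = 8.
Posterior ∝ λ^5e^(−5λ) · λ^59e^(−8λ) = λ^64e^(−13λ), i.e. Gamma(shape=65, rate=13).
The mode of a Gamma(a, b) with a ≥ 1 (shape–rate) is (a−1)/b = 64/13 ≈ 4.92.

λ̂_MAP = 4.92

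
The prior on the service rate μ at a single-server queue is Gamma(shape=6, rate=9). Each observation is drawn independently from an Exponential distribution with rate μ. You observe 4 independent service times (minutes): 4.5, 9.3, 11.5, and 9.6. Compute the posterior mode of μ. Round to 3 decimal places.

The Exponential(rate=μ) likelihood is ∝ μ^n e^(−μΣtᵢ). Here n = 4 and Σtᵢ = 4.5 + 9.3 + 11.5 + 9.6 = 34.9.
Posterior ∝ μ^5e^(−9μ) · μ^4e^(−34.9μ) = μ^9e^(−43.9μ), i.e. Gamma(10, 43.9).
Mode = (a−1)/b = 9/43.9 ≈ 0.205.

μ̂_MAP = 0.205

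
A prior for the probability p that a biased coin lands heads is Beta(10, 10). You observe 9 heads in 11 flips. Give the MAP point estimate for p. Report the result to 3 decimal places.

Prior: Beta(10, 10).
Data: 9 successes in 11 trials. The binomial likelihood contributes p^9(1−p)^2, so the posterior is Beta(10+9, 10+2) = Beta(19, 12).
For Beta(a, b) with a, b > 1 the mode is (a−1)/(a+b−2) = 18/29 ≈ 0.621.

p̂_MAP = 0.621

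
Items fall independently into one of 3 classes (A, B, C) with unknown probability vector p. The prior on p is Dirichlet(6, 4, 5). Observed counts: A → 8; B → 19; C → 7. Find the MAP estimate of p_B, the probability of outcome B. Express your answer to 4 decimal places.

The posterior is Dirichlet(αᵢ + nᵢ) = Dirichlet(14, 23, 12).
For a Dirichlet(a₁,…,a_K) with all aᵢ > 1, the mode has j-th component (aⱼ − 1)/(Σaᵢ − K).
Here Σaᵢ = 49 and K = 3, so p_B = (23 − 1)/(49 − 3) = 22/46 ≈ 0.4783.

MAP estimate of p_B = 0.4783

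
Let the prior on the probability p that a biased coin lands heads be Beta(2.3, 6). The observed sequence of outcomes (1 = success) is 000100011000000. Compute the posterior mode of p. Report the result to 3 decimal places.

Prior: Beta(2.3, 6).
Data: 3 successes in 15 trials (from the sequence). The binomial likelihood contributes p^3(1−p)^12, so the posterior is Beta(2.3+3, 6+12) = Beta(5.3, 18).
For Beta(a, b) with a, b > 1 the mode is (a−1)/(a+b−2) = 4.3/21.3 ≈ 0.202.

p̂_MAP = 0.202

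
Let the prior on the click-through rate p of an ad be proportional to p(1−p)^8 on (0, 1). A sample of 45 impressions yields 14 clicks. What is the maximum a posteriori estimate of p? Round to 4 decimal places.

The prior density ∝ p(1−p)^8 is the kernel of Beta(2, 9).
Data: 14 successes in 45 trials. The binomial likelihood contributes p^14(1−p)^31, so the posterior is Beta(2+14, 9+31) = Beta(16, 40).
For Beta(a, b) with a, b > 1 the mode is (a−1)/(a+b−2) = 15/54 ≈ 0.2778.

p̂_MAP = 0.2778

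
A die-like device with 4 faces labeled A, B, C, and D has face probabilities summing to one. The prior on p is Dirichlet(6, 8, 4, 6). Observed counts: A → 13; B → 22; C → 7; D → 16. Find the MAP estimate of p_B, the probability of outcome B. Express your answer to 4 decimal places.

MAP estimate of p_B = 0.3718

The posterior is Dirichlet(αᵢ + nᵢ) = Dirichlet(19, 30, 11, 22).
For a Dirichlet(a₁,…,a_K) with all aᵢ > 1, the mode has j-th component (aⱼ − 1)/(Σaᵢ − K).
Here Σaᵢ = 82 and K = 4, so p_B = (30 − 1)/(82 − 4) = 29/78 ≈ 0.3718.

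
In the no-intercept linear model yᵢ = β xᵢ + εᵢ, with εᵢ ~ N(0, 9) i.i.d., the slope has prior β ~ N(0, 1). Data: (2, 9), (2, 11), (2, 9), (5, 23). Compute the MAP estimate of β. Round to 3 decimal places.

log p(β | y) = −Σ(yᵢ − βxᵢ)²/(2·9) − β²/(2·1) + const.
Setting the derivative to zero: Σxᵢ(yᵢ − βxᵢ)/9 − β/1 = 0, so β = Σxᵢyᵢ / (Σxᵢ² + σ²/τ²).
Σxᵢyᵢ = 2·9 + 2·11 + 2·9 + 5·23 = 173; Σxᵢ² = 37; σ²/τ² = 9.
β̂_MAP = 173 / (37 + 9) = 173/46 ≈ 3.761.

β̂_MAP = 3.761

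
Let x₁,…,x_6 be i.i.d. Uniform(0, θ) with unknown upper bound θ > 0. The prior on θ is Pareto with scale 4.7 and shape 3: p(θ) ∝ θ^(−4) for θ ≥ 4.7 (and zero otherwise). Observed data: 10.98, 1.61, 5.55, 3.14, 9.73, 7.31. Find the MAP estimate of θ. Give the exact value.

θ̂_MAP = 10.98

The Uniform(0, θ) likelihood is θ^(−n) for θ ≥ max(xᵢ), zero otherwise. Here max(xᵢ) = 10.98.
Posterior ∝ θ^(−4) · θ^(−6) = θ^(−10) on θ ≥ max(4.7, 10.98) = 10.98.
This density is strictly decreasing in θ, so the posterior mode lies at the lower boundary of the support.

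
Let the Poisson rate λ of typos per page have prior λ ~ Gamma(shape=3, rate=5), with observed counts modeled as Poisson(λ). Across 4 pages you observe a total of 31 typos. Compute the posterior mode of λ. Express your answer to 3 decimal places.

Σxᵢ = 31, n = 4.
Posterior ∝ λ^2e^(−5λ) · λ^31e^(−4λ) = λ^33e^(−9λ), i.e. Gamma(shape=34, rate=9).
The mode of a Gamma(a, b) with a ≥ 1 (shape–rate) is (a−1)/b = 33/9 ≈ 3.667.

λ̂_MAP = 3.667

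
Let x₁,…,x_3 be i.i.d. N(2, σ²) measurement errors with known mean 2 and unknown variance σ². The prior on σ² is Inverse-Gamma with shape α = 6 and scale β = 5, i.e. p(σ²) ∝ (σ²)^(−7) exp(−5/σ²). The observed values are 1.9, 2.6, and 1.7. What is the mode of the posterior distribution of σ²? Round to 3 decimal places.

σ̂²_MAP = 0.615

Sum of squared deviations about the known mean: SS = (1.9−2)² + (2.6−2)² + (1.7−2)² = 0.46.
The Normal likelihood contributes (σ²)^(−n/2) exp(−SS/(2σ²)), so the posterior is Inverse-Gamma(α + n/2, β + SS/2) = Inverse-Gamma(7.5, 5.23).
The mode of Inverse-Gamma(a, b) is b/(a+1) = 5.23/8.5 ≈ 0.615.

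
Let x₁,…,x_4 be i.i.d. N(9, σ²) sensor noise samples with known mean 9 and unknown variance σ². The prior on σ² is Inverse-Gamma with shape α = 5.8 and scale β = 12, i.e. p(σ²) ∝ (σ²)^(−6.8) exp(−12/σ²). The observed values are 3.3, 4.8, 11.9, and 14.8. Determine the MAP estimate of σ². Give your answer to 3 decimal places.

Sum of squared deviations about the known mean: SS = (3.3−9)² + (4.8−9)² + (11.9−9)² + (14.8−9)² = 92.18.
The Normal likelihood contributes (σ²)^(−n/2) exp(−SS/(2σ²)), so the posterior is Inverse-Gamma(α + n/2, β + SS/2) = Inverse-Gamma(7.8, 58.09).
The mode of Inverse-Gamma(a, b) is b/(a+1) = 58.09/8.8 ≈ 6.601.

σ̂²_MAP = 6.601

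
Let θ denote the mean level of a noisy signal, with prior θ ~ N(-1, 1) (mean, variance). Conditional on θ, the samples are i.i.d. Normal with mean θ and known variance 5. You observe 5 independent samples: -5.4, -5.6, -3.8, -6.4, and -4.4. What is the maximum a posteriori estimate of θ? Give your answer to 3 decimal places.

n = 5; x̄ = ((-5.4) + (-5.6) + (-3.8) + (-6.4) + (-4.4))/5 = -25.6/5 = -5.12.
For a Normal prior and Normal likelihood with known variance, the posterior is Normal; its mode equals its mean, the precision-weighted average.
Prior precision 1/σ₀² = 1/1 = 1; data precision n/σ² = 5/5 = 1.
θ̂ = (1·(-1) + 1·(-5.12)) / (1 + 1) = (-6.12)/2 = -3.060.

θ̂_MAP = -3.060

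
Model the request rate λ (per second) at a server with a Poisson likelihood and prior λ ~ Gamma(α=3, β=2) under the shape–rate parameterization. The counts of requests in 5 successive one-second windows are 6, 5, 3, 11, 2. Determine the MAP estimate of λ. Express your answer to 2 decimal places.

λ̂_MAP = 4.14

Σxᵢ = 6+5+3+11+2 = 27, with n = 5.
Posterior ∝ λ^2e^(−2λ) · λ^27e^(−5λ) = λ^29e^(−7λ), i.e. Gamma(shape=30, rate=7).
The mode of a Gamma(a, b) with a ≥ 1 (shape–rate) is (a−1)/b = 29/7 ≈ 4.14.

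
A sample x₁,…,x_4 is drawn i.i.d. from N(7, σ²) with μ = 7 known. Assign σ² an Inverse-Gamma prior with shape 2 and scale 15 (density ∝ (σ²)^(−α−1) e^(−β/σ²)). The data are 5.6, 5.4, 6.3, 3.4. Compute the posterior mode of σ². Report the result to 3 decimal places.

Sum of squared deviations about the known mean: SS = (5.6−7)² + (5.4−7)² + (6.3−7)² + (3.4−7)² = 17.97.
The Normal likelihood contributes (σ²)^(−n/2) exp(−SS/(2σ²)), so the posterior is Inverse-Gamma(α + n/2, β + SS/2) = Inverse-Gamma(4, 23.985).
The mode of Inverse-Gamma(a, b) is b/(a+1) = 23.985/5 ≈ 4.797.

σ̂²_MAP = 4.797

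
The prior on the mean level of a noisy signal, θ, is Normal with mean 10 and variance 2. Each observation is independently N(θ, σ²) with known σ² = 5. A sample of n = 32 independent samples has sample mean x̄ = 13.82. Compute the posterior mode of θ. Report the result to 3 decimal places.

θ̂_MAP = 13.543

n = 32, x̄ = 13.82.
For a Normal prior and Normal likelihood with known variance, the posterior is Normal; its mode equals its mean, the precision-weighted average.
Prior precision 1/σ₀² = 1/2 = 0.5; data precision n/σ² = 32/5 = 6.4.
θ̂ = (0.5·10 + 6.4·13.82) / (0.5 + 6.4) = 93.448/6.9 = 23362/1725 ≈ 13.543.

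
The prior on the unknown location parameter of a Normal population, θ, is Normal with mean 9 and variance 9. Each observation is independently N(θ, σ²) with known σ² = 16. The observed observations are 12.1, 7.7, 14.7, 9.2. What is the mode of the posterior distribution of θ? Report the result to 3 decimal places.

θ̂_MAP = 10.333

n = 4; x̄ = (12.1 + 7.7 + 14.7 + 9.2)/4 = 43.7/4 = 10.925.
For a Normal prior and Normal likelihood with known variance, the posterior is Normal; its mode equals its mean, the precision-weighted average.
Prior precision 1/σ₀² = 1/9; data precision n/σ² = 4/16 = 0.25.
θ̂ = ((1/9)·9 + 0.25·10.925) / (1/9 + 0.25) = 3.73125/(13/36) = 5373/520 ≈ 10.333.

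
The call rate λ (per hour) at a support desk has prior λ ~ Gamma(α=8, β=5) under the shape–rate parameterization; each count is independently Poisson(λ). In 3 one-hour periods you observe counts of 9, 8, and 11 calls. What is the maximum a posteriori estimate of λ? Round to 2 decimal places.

λ̂_MAP = 4.38

Σxᵢ = 9+8+11 = 28, with n = 3.
Posterior ∝ λ^7e^(−5λ) · λ^28e^(−3λ) = λ^35e^(−8λ), i.e. Gamma(shape=36, rate=8).
The mode of a Gamma(a, b) with a ≥ 1 (shape–rate) is (a−1)/b = 35/8 ≈ 4.38.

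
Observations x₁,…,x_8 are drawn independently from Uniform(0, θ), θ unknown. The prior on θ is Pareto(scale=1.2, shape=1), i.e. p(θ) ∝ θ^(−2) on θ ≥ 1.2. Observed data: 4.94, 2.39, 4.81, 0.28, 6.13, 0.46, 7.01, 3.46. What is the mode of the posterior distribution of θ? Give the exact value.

θ̂_MAP = 7.01

The Uniform(0, θ) likelihood is θ^(−n) for θ ≥ max(xᵢ), zero otherwise. Here max(xᵢ) = 7.01.
Posterior ∝ θ^(−2) · θ^(−8) = θ^(−10) on θ ≥ max(1.2, 7.01) = 7.01.
This density is strictly decreasing in θ, so the posterior mode lies at the lower boundary of the support.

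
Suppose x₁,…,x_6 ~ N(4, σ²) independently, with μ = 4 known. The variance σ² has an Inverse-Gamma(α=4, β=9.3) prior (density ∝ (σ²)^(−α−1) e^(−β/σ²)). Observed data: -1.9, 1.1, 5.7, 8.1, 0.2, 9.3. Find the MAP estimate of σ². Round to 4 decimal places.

σ̂²_MAP = 7.7531

Sum of squared deviations about the known mean: SS = (-1.9−4)² + (1.1−4)² + (5.7−4)² + (8.1−4)² + (0.2−4)² + (9.3−4)² = 105.45.
The Normal likelihood contributes (σ²)^(−n/2) exp(−SS/(2σ²)), so the posterior is Inverse-Gamma(α + n/2, β + SS/2) = Inverse-Gamma(7, 62.025).
The mode of Inverse-Gamma(a, b) is b/(a+1) = 62.025/8 ≈ 7.7531.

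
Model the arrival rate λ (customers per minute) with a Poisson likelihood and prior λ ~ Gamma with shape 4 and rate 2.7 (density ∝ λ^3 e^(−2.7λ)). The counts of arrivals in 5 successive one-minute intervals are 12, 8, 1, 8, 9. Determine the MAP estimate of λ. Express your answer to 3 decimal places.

λ̂_MAP = 5.325

Σxᵢ = 12+8+1+8+9 = 38, with n = 5.
Posterior ∝ λ^3e^(−2.7λ) · λ^38e^(−5λ) = λ^41e^(−7.7λ), i.e. Gamma(shape=42, rate=7.7).
The mode of a Gamma(a, b) with a ≥ 1 (shape–rate) is (a−1)/b = 41/7.7 ≈ 5.325.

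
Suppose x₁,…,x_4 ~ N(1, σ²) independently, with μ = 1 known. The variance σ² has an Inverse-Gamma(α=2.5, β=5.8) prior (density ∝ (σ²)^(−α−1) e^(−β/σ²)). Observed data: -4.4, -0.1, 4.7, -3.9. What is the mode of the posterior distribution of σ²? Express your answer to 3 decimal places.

σ̂²_MAP = 7.243

Sum of squared deviations about the known mean: SS = (-4.4−1)² + (-0.1−1)² + (4.7−1)² + (-3.9−1)² = 68.07.
The Normal likelihood contributes (σ²)^(−n/2) exp(−SS/(2σ²)), so the posterior is Inverse-Gamma(α + n/2, β + SS/2) = Inverse-Gamma(4.5, 39.835).
The mode of Inverse-Gamma(a, b) is b/(a+1) = 39.835/5.5 ≈ 7.243.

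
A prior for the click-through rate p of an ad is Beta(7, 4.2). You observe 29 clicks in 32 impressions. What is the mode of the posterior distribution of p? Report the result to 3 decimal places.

p̂_MAP = 0.850

Prior: Beta(7, 4.2).
Data: 29 successes in 32 trials. The binomial likelihood contributes p^29(1−p)^3, so the posterior is Beta(7+29, 4.2+3) = Beta(36, 7.2).
For Beta(a, b) with a, b > 1 the mode is (a−1)/(a+b−2) = 35/41.2 ≈ 0.850.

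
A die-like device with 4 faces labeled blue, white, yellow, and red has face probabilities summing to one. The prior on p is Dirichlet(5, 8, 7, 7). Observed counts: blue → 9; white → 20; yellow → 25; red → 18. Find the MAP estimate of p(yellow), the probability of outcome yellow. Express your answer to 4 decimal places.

MAP estimate of p(yellow) = 0.3263

The posterior is Dirichlet(αᵢ + nᵢ) = Dirichlet(14, 28, 32, 25).
For a Dirichlet(a₁,…,a_K) with all aᵢ > 1, the mode has j-th component (aⱼ − 1)/(Σaᵢ − K).
Here Σaᵢ = 99 and K = 4, so p(yellow) = (32 − 1)/(99 − 4) = 31/95 ≈ 0.3263.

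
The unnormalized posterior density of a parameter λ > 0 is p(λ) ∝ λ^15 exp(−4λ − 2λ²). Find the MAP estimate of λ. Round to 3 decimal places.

λ̂_MAP = 1.500

ℓ'(λ) = 15/λ − 4 − 4λ. Setting this to zero and multiplying by λ: 4λ² + 4λ − 15 = 0.
λ = (−4 + √(4² + 4·4·15)) / (2·4) = (−4 + √256) / 8 = (−4 + 16)/8 = 3/2.
ℓ''(λ) = −15/λ² − 4 < 0, confirming a maximum.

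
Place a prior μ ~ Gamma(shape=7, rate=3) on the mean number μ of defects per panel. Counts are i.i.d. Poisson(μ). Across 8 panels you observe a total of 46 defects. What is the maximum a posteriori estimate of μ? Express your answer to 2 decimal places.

μ̂_MAP = 4.73

Σxᵢ = 46, n = 8.
Posterior ∝ μ^6e^(−3μ) · μ^46e^(−8μ) = μ^52e^(−11μ), i.e. Gamma(shape=53, rate=11).
The mode of a Gamma(a, b) with a ≥ 1 (shape–rate) is (a−1)/b = 52/11 ≈ 4.73.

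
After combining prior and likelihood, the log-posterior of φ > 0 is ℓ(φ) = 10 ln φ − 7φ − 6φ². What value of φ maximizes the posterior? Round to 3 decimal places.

ℓ'(φ) = 10/φ − 7 − 12φ. Setting this to zero and multiplying by φ: 12φ² + 7φ − 10 = 0.
φ = (−7 + √(7² + 4·12·10)) / (2·12) = (−7 + √529) / 24 = (−7 + 23)/24 = 2/3.
ℓ''(φ) = −10/φ² − 12 < 0, confirming a maximum.

φ̂_MAP = 0.667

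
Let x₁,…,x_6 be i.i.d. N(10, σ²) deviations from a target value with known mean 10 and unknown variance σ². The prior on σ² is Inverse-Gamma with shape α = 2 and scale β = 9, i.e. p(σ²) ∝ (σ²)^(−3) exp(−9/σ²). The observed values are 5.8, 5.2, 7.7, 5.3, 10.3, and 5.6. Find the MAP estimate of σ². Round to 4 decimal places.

Sum of squared deviations about the known mean: SS = (5.8−10)² + (5.2−10)² + (7.7−10)² + (5.3−10)² + (10.3−10)² + (5.6−10)² = 87.51.
The Normal likelihood contributes (σ²)^(−n/2) exp(−SS/(2σ²)), so the posterior is Inverse-Gamma(α + n/2, β + SS/2) = Inverse-Gamma(5, 52.755).
The mode of Inverse-Gamma(a, b) is b/(a+1) = 52.755/6 ≈ 8.7925.

σ̂²_MAP = 8.7925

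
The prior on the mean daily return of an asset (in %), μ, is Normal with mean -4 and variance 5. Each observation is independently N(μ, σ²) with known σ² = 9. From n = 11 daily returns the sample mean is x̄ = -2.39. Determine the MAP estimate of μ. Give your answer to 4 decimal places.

n = 11, x̄ = -2.39.
For a Normal prior and Normal likelihood with known variance, the posterior is Normal; its mode equals its mean, the precision-weighted average.
Prior precision 1/σ₀² = 1/5 = 0.2; data precision n/σ² = 11/9.
μ̂ = (0.2·(-4) + (11/9)·(-2.39)) / (0.2 + 11/9) = (-3349/900)/(64/45) = -2.61640625 ≈ -2.6164.

μ̂_MAP = -2.6164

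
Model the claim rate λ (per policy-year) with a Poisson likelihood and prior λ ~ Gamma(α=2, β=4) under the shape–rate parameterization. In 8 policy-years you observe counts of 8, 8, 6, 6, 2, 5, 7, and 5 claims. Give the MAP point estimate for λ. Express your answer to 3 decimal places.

λ̂_MAP = 4.000

Σxᵢ = 8+8+6+6+2+5+7+5 = 47, with n = 8.
Posterior ∝ λe^(−4λ) · λ^47e^(−8λ) = λ^48e^(−12λ), i.e. Gamma(shape=49, rate=12).
The mode of a Gamma(a, b) with a ≥ 1 (shape–rate) is (a−1)/b = 48/12 ≈ 4.000.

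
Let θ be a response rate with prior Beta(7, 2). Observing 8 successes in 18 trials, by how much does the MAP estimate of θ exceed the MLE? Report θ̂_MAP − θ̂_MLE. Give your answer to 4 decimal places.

Posterior is Beta(15, 12); MAP = (15−1)/(27−2) = 14/25 ≈ 0.56000.
MLE ignores the prior: θ̂_MLE = k/n = 8/18 ≈ 0.44444.
Difference = 14/25 − 8/18 = 26/225 ≈ 0.1156.

MAP − MLE = 0.1156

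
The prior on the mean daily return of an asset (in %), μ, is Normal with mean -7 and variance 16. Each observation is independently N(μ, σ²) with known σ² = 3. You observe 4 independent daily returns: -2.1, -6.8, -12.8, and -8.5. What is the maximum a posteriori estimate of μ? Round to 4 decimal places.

n = 4; x̄ = ((-2.1) + (-6.8) + (-12.8) + (-8.5))/4 = -30.2/4 = -7.55.
For a Normal prior and Normal likelihood with known variance, the posterior is Normal; its mode equals its mean, the precision-weighted average.
Prior precision 1/σ₀² = 1/16 = 0.0625; data precision n/σ² = 4/3.
μ̂ = (0.0625·(-7) + (4/3)·(-7.55)) / (0.0625 + 4/3) = (-2521/240)/(67/48) = -2521/335 ≈ -7.5254.

μ̂_MAP = -7.5254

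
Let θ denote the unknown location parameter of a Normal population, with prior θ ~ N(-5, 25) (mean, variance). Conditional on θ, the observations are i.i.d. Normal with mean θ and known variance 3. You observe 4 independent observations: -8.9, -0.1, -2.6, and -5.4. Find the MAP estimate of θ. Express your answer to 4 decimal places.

n = 4; x̄ = ((-8.9) + (-0.1) + (-2.6) + (-5.4))/4 = -17/4 = -4.25.
For a Normal prior and Normal likelihood with known variance, the posterior is Normal; its mode equals its mean, the precision-weighted average.
Prior precision 1/σ₀² = 1/25 = 0.04; data precision n/σ² = 4/3.
θ̂ = (0.04·(-5) + (4/3)·(-4.25)) / (0.04 + 4/3) = (-88/15)/(103/75) = -440/103 ≈ -4.2718.

θ̂_MAP = -4.2718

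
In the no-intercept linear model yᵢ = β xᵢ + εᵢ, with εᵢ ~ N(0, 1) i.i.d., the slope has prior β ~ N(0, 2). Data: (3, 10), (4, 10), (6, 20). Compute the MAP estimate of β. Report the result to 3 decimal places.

log p(β | y) = −Σ(yᵢ − βxᵢ)²/(2·1) − β²/(2·2) + const.
Setting the derivative to zero: Σxᵢ(yᵢ − βxᵢ)/1 − β/2 = 0, so β = Σxᵢyᵢ / (Σxᵢ² + σ²/τ²).
Σxᵢyᵢ = 3·10 + 4·10 + 6·20 = 190; Σxᵢ² = 61; σ²/τ² = 0.5.
β̂_MAP = 190 / (61 + 0.5) = 190/61.5 ≈ 3.089.

β̂_MAP = 3.089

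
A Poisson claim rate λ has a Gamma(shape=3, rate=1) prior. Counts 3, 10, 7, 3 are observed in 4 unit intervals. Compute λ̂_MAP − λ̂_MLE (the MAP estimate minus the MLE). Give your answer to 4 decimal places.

Σxᵢ = 23. Posterior is Gamma(26, 5); MAP = (26−1)/5 = 25/5 ≈ 5.00000.
MLE = x̄ = 23/4 ≈ 5.75000.
Difference = 25/5 − 23/4 = -3/4 ≈ -0.7500.

MAP − MLE = -0.7500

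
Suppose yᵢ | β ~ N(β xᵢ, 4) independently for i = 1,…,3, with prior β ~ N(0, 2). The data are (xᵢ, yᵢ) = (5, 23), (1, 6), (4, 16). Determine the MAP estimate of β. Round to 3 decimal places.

β̂_MAP = 4.205

log p(β | y) = −Σ(yᵢ − βxᵢ)²/(2·4) − β²/(2·2) + const.
Setting the derivative to zero: Σxᵢ(yᵢ − βxᵢ)/4 − β/2 = 0, so β = Σxᵢyᵢ / (Σxᵢ² + σ²/τ²).
Σxᵢyᵢ = 5·23 + 1·6 + 4·16 = 185; Σxᵢ² = 42; σ²/τ² = 2.
β̂_MAP = 185 / (42 + 2) = 185/44 ≈ 4.205.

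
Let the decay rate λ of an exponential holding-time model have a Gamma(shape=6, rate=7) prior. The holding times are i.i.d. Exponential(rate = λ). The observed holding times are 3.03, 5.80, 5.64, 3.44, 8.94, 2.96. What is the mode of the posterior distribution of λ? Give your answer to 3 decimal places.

λ̂_MAP = 0.299

The Exponential(rate=λ) likelihood is ∝ λ^n e^(−λΣtᵢ). Here n = 6 and Σtᵢ = 3.03 + 5.80 + 5.64 + 3.44 + 8.94 + 2.96 = 29.81.
Posterior ∝ λ^5e^(−7λ) · λ^6e^(−29.81λ) = λ^11e^(−36.81λ), i.e. Gamma(12, 36.81).
Mode = (a−1)/b = 11/36.81 ≈ 0.299.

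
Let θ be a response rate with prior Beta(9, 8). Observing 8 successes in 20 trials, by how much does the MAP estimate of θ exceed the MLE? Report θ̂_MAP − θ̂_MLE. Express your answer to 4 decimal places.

Posterior is Beta(17, 20); MAP = (17−1)/(37−2) = 16/35 ≈ 0.45714.
MLE ignores the prior: θ̂_MLE = k/n = 8/20 ≈ 0.40000.
Difference = 16/35 − 8/20 = 2/35 ≈ 0.0571.

MAP − MLE = 0.0571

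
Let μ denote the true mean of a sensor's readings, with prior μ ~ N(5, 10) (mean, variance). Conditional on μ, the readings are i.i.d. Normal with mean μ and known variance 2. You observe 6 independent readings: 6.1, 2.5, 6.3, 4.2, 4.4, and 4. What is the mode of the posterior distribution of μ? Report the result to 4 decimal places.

n = 6; x̄ = (6.1 + 2.5 + 6.3 + 4.2 + 4.4 + 4)/6 = 27.5/6 = 55/12 ≈ 4.5833.
For a Normal prior and Normal likelihood with known variance, the posterior is Normal; its mode equals its mean, the precision-weighted average.
Prior precision 1/σ₀² = 1/10 = 0.1; data precision n/σ² = 6/2 = 3.
μ̂ = (0.1·5 + 3·(55/12)) / (0.1 + 3) = 14.25/3.1 = 285/62 ≈ 4.5968.

μ̂_MAP = 4.5968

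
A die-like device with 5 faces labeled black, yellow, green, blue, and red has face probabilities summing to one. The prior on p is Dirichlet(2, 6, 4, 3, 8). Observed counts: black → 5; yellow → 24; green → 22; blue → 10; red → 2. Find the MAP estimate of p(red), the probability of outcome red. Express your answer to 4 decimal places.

MAP estimate of p(red) = 0.1111

The posterior is Dirichlet(αᵢ + nᵢ) = Dirichlet(7, 30, 26, 13, 10).
For a Dirichlet(a₁,…,a_K) with all aᵢ > 1, the mode has j-th component (aⱼ − 1)/(Σaᵢ − K).
Here Σaᵢ = 86 and K = 5, so p(red) = (10 − 1)/(86 − 5) = 9/81 ≈ 0.1111.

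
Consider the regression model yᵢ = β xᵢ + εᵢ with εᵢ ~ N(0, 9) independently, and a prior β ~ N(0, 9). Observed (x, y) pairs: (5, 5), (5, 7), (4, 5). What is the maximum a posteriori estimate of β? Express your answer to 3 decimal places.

β̂_MAP = 1.194

log p(β | y) = −Σ(yᵢ − βxᵢ)²/(2·9) − β²/(2·9) + const.
Setting the derivative to zero: Σxᵢ(yᵢ − βxᵢ)/9 − β/9 = 0, so β = Σxᵢyᵢ / (Σxᵢ² + σ²/τ²).
Σxᵢyᵢ = 5·5 + 5·7 + 4·5 = 80; Σxᵢ² = 66; σ²/τ² = 1.
β̂_MAP = 80 / (66 + 1) = 80/67 ≈ 1.194.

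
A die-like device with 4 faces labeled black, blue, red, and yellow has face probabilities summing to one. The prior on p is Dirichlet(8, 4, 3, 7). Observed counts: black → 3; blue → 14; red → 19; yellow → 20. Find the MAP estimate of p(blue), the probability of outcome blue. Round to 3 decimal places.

The posterior is Dirichlet(αᵢ + nᵢ) = Dirichlet(11, 18, 22, 27).
For a Dirichlet(a₁,…,a_K) with all aᵢ > 1, the mode has j-th component (aⱼ − 1)/(Σaᵢ − K).
Here Σaᵢ = 78 and K = 4, so p(blue) = (18 − 1)/(78 − 4) = 17/74 ≈ 0.230.

MAP estimate of p(blue) = 0.230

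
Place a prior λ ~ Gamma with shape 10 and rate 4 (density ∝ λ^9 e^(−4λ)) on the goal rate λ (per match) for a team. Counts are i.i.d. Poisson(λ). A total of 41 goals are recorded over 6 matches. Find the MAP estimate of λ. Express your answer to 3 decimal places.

λ̂_MAP = 5.000

Σxᵢ = 41, n = 6.
Posterior ∝ λ^9e^(−4λ) · λ^41e^(−6λ) = λ^50e^(−10λ), i.e. Gamma(shape=51, rate=10).
The mode of a Gamma(a, b) with a ≥ 1 (shape–rate) is (a−1)/b = 50/10 ≈ 5.000.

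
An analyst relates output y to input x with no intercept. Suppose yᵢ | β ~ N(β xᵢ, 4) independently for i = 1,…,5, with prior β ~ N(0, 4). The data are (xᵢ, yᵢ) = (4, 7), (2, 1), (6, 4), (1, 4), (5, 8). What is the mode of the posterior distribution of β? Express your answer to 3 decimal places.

β̂_MAP = 1.181

log p(β | y) = −Σ(yᵢ − βxᵢ)²/(2·4) − β²/(2·4) + const.
Setting the derivative to zero: Σxᵢ(yᵢ − βxᵢ)/4 − β/4 = 0, so β = Σxᵢyᵢ / (Σxᵢ² + σ²/τ²).
Σxᵢyᵢ = 4·7 + 2·1 + 6·4 + 1·4 + 5·8 = 98; Σxᵢ² = 82; σ²/τ² = 1.
β̂_MAP = 98 / (82 + 1) = 98/83 ≈ 1.181.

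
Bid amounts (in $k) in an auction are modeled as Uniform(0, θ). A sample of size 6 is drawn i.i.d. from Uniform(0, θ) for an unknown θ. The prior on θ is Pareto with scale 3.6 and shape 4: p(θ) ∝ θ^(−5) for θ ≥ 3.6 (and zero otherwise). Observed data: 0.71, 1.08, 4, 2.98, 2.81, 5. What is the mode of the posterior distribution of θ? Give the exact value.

θ̂_MAP = 5

The Uniform(0, θ) likelihood is θ^(−n) for θ ≥ max(xᵢ), zero otherwise. Here max(xᵢ) = 5.
Posterior ∝ θ^(−5) · θ^(−6) = θ^(−11) on θ ≥ max(3.6, 5) = 5.
This density is strictly decreasing in θ, so the posterior mode lies at the lower boundary of the support.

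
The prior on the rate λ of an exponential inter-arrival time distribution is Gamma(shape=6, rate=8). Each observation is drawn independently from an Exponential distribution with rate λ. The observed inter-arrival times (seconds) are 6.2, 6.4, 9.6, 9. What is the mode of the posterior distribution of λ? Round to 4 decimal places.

λ̂_MAP = 0.2296

The Exponential(rate=λ) likelihood is ∝ λ^n e^(−λΣtᵢ). Here n = 4 and Σtᵢ = 6.2 + 6.4 + 9.6 + 9 = 31.2.
Posterior ∝ λ^5e^(−8λ) · λ^4e^(−31.2λ) = λ^9e^(−39.2λ), i.e. Gamma(10, 39.2).
Mode = (a−1)/b = 9/39.2 ≈ 0.2296.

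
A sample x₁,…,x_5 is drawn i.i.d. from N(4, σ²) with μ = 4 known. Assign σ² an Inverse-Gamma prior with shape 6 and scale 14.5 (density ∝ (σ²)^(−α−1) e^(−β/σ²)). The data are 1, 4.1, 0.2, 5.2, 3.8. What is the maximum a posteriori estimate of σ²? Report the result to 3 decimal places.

Sum of squared deviations about the known mean: SS = (1−4)² + (4.1−4)² + (0.2−4)² + (5.2−4)² + (3.8−4)² = 24.93.
The Normal likelihood contributes (σ²)^(−n/2) exp(−SS/(2σ²)), so the posterior is Inverse-Gamma(α + n/2, β + SS/2) = Inverse-Gamma(8.5, 26.965).
The mode of Inverse-Gamma(a, b) is b/(a+1) = 26.965/9.5 ≈ 2.838.

σ̂²_MAP = 2.838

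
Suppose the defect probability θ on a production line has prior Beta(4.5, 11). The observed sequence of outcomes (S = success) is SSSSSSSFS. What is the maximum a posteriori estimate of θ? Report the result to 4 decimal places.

Prior: Beta(4.5, 11).
Data: 8 successes in 9 trials (from the sequence). The binomial likelihood contributes θ^8(1−θ)^1, so the posterior is Beta(4.5+8, 11+1) = Beta(12.5, 12).
For Beta(a, b) with a, b > 1 the mode is (a−1)/(a+b−2) = 11.5/22.5 ≈ 0.5111.

θ̂_MAP = 0.5111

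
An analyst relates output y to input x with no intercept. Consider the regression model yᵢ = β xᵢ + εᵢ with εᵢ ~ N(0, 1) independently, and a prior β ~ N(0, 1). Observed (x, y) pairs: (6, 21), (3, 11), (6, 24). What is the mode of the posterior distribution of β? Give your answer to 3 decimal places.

β̂_MAP = 3.695

log p(β | y) = −Σ(yᵢ − βxᵢ)²/(2·1) − β²/(2·1) + const.
Setting the derivative to zero: Σxᵢ(yᵢ − βxᵢ)/1 − β/1 = 0, so β = Σxᵢyᵢ / (Σxᵢ² + σ²/τ²).
Σxᵢyᵢ = 6·21 + 3·11 + 6·24 = 303; Σxᵢ² = 81; σ²/τ² = 1.
β̂_MAP = 303 / (81 + 1) = 303/82 ≈ 3.695.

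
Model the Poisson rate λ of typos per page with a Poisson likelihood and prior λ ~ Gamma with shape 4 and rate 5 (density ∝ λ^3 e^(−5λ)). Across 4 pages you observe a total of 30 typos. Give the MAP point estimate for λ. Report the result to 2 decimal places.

Σxᵢ = 30, n = 4.
Posterior ∝ λ^3e^(−5λ) · λ^30e^(−4λ) = λ^33e^(−9λ), i.e. Gamma(shape=34, rate=9).
The mode of a Gamma(a, b) with a ≥ 1 (shape–rate) is (a−1)/b = 33/9 ≈ 3.67.

λ̂_MAP = 3.67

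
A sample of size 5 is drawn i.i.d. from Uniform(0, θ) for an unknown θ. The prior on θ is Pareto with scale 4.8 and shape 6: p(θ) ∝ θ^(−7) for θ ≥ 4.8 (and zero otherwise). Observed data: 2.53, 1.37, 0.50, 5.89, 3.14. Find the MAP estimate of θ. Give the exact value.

The Uniform(0, θ) likelihood is θ^(−n) for θ ≥ max(xᵢ), zero otherwise. Here max(xᵢ) = 5.89.
Posterior ∝ θ^(−7) · θ^(−5) = θ^(−12) on θ ≥ max(4.8, 5.89) = 5.89.
This density is strictly decreasing in θ, so the posterior mode lies at the lower boundary of the support.

θ̂_MAP = 5.89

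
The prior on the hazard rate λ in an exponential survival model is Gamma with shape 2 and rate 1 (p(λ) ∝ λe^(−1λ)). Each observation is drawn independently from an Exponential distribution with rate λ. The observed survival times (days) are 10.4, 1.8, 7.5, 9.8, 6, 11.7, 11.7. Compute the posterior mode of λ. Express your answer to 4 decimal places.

λ̂_MAP = 0.1336

The Exponential(rate=λ) likelihood is ∝ λ^n e^(−λΣtᵢ). Here n = 7 and Σtᵢ = 10.4 + 1.8 + 7.5 + 9.8 + 6 + 11.7 + 11.7 = 58.9.
Posterior ∝ λe^(−1λ) · λ^7e^(−58.9λ) = λ^8e^(−59.9λ), i.e. Gamma(9, 59.9).
Mode = (a−1)/b = 8/59.9 ≈ 0.1336.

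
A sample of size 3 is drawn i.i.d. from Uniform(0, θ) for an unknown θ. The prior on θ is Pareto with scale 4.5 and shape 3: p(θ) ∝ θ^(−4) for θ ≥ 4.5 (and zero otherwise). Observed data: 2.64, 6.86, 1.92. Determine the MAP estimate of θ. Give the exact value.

The Uniform(0, θ) likelihood is θ^(−n) for θ ≥ max(xᵢ), zero otherwise. Here max(xᵢ) = 6.86.
Posterior ∝ θ^(−4) · θ^(−3) = θ^(−7) on θ ≥ max(4.5, 6.86) = 6.86.
This density is strictly decreasing in θ, so the posterior mode lies at the lower boundary of the support.

θ̂_MAP = 6.86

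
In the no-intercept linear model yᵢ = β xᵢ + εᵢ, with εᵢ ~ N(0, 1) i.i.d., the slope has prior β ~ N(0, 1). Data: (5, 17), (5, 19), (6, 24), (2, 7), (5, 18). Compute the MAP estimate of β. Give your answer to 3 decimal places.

log p(β | y) = −Σ(yᵢ − βxᵢ)²/(2·1) − β²/(2·1) + const.
Setting the derivative to zero: Σxᵢ(yᵢ − βxᵢ)/1 − β/1 = 0, so β = Σxᵢyᵢ / (Σxᵢ² + σ²/τ²).
Σxᵢyᵢ = 5·17 + 5·19 + 6·24 + 2·7 + 5·18 = 428; Σxᵢ² = 115; σ²/τ² = 1.
β̂_MAP = 428 / (115 + 1) = 428/116 ≈ 3.690.

β̂_MAP = 3.690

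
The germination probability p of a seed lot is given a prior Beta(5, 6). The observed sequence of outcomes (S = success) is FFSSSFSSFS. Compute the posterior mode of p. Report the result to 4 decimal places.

Prior: Beta(5, 6).
Data: 6 successes in 10 trials (from the sequence). The binomial likelihood contributes p^6(1−p)^4, so the posterior is Beta(5+6, 6+4) = Beta(11, 10).
For Beta(a, b) with a, b > 1 the mode is (a−1)/(a+b−2) = 10/19 ≈ 0.5263.

p̂_MAP = 0.5263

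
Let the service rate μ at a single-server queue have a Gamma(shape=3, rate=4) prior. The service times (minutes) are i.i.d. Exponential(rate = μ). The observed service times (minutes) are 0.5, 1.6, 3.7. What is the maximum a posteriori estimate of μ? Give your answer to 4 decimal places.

The Exponential(rate=μ) likelihood is ∝ μ^n e^(−μΣtᵢ). Here n = 3 and Σtᵢ = 0.5 + 1.6 + 3.7 = 5.8.
Posterior ∝ μ^2e^(−4μ) · μ^3e^(−5.8μ) = μ^5e^(−9.8μ), i.e. Gamma(6, 9.8).
Mode = (a−1)/b = 5/9.8 ≈ 0.5102.

μ̂_MAP = 0.5102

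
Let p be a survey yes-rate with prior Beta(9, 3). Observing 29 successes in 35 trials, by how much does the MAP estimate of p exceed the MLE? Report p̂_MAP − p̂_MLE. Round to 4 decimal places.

Posterior is Beta(38, 9); MAP = (38−1)/(47−2) = 37/45 ≈ 0.82222.
MLE ignores the prior: p̂_MLE = k/n = 29/35 ≈ 0.82857.
Difference = 37/45 − 29/35 = -2/315 ≈ -0.0063.

MAP − MLE = -0.0063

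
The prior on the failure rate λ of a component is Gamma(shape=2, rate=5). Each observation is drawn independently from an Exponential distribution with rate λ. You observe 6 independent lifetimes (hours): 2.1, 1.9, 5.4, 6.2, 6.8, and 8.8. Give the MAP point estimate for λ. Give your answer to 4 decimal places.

λ̂_MAP = 0.1934

The Exponential(rate=λ) likelihood is ∝ λ^n e^(−λΣtᵢ). Here n = 6 and Σtᵢ = 2.1 + 1.9 + 5.4 + 6.2 + 6.8 + 8.8 = 31.2.
Posterior ∝ λe^(−5λ) · λ^6e^(−31.2λ) = λ^7e^(−36.2λ), i.e. Gamma(8, 36.2).
Mode = (a−1)/b = 7/36.2 ≈ 0.1934.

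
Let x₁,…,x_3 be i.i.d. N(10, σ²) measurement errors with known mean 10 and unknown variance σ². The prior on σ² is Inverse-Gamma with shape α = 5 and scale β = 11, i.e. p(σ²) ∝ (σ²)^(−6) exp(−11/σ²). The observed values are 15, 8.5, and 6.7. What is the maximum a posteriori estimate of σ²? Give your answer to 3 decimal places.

σ̂²_MAP = 4.009

Sum of squared deviations about the known mean: SS = (15−10)² + (8.5−10)² + (6.7−10)² = 38.14.
The Normal likelihood contributes (σ²)^(−n/2) exp(−SS/(2σ²)), so the posterior is Inverse-Gamma(α + n/2, β + SS/2) = Inverse-Gamma(6.5, 30.07).
The mode of Inverse-Gamma(a, b) is b/(a+1) = 30.07/7.5 ≈ 4.009.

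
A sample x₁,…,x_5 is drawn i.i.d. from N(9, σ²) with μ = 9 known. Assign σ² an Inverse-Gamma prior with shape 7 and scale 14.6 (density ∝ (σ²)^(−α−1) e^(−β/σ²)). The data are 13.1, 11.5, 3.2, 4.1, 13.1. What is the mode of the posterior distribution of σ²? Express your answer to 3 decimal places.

σ̂²_MAP = 6.034

Sum of squared deviations about the known mean: SS = (13.1−9)² + (11.5−9)² + (3.2−9)² + (4.1−9)² + (13.1−9)² = 97.52.
The Normal likelihood contributes (σ²)^(−n/2) exp(−SS/(2σ²)), so the posterior is Inverse-Gamma(α + n/2, β + SS/2) = Inverse-Gamma(9.5, 63.36).
The mode of Inverse-Gamma(a, b) is b/(a+1) = 63.36/10.5 ≈ 6.034.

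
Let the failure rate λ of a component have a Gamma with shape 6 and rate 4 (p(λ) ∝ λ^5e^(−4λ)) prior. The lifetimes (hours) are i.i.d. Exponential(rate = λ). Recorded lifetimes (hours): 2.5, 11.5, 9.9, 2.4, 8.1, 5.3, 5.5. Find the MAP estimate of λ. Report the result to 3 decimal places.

λ̂_MAP = 0.244

The Exponential(rate=λ) likelihood is ∝ λ^n e^(−λΣtᵢ). Here n = 7 and Σtᵢ = 2.5 + 11.5 + 9.9 + 2.4 + 8.1 + 5.3 + 5.5 = 45.2.
Posterior ∝ λ^5e^(−4λ) · λ^7e^(−45.2λ) = λ^12e^(−49.2λ), i.e. Gamma(13, 49.2).
Mode = (a−1)/b = 12/49.2 ≈ 0.244.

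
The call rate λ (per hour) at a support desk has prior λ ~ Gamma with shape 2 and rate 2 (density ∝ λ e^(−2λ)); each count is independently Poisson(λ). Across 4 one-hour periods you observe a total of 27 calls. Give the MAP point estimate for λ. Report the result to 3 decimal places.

Σxᵢ = 27, n = 4.
Posterior ∝ λe^(−2λ) · λ^27e^(−4λ) = λ^28e^(−6λ), i.e. Gamma(shape=29, rate=6).
The mode of a Gamma(a, b) with a ≥ 1 (shape–rate) is (a−1)/b = 28/6 ≈ 4.667.

λ̂_MAP = 4.667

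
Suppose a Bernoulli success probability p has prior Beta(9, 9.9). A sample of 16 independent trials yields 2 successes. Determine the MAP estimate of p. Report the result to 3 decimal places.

Prior: Beta(9, 9.9).
Data: 2 successes in 16 trials. The binomial likelihood contributes p^2(1−p)^14, so the posterior is Beta(9+2, 9.9+14) = Beta(11, 23.9).
For Beta(a, b) with a, b > 1 the mode is (a−1)/(a+b−2) = 10/32.9 ≈ 0.304.

p̂_MAP = 0.304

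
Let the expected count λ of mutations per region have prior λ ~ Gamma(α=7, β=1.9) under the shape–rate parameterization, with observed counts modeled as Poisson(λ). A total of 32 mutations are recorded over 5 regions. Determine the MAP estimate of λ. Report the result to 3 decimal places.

λ̂_MAP = 5.507

Σxᵢ = 32, n = 5.
Posterior ∝ λ^6e^(−1.9λ) · λ^32e^(−5λ) = λ^38e^(−6.9λ), i.e. Gamma(shape=39, rate=6.9).
The mode of a Gamma(a, b) with a ≥ 1 (shape–rate) is (a−1)/b = 38/6.9 ≈ 5.507.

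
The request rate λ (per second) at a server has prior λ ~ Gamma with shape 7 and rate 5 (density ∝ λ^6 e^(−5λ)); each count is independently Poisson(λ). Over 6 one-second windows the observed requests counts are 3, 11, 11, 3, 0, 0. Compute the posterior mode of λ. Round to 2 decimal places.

Σxᵢ = 3+11+11+3+0+0 = 28, with n = 6.
Posterior ∝ λ^6e^(−5λ) · λ^28e^(−6λ) = λ^34e^(−11λ), i.e. Gamma(shape=35, rate=11).
The mode of a Gamma(a, b) with a ≥ 1 (shape–rate) is (a−1)/b = 34/11 ≈ 3.09.

λ̂_MAP = 3.09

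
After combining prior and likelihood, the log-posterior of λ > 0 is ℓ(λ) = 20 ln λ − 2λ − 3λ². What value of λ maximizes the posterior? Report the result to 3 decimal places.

λ̂_MAP = 1.667

ℓ'(λ) = 20/λ − 2 − 6λ. Setting this to zero and multiplying by λ: 6λ² + 2λ − 20 = 0.
λ = (−2 + √(2² + 4·6·20)) / (2·6) = (−2 + √484) / 12 = (−2 + 22)/12 = 5/3.
ℓ''(λ) = −20/λ² − 6 < 0, confirming a maximum.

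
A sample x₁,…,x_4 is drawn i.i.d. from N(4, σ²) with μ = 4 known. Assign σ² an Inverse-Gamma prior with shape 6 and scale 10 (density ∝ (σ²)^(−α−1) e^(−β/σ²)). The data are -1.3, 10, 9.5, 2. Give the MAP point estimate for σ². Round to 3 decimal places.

σ̂²_MAP = 6.574

Sum of squared deviations about the known mean: SS = (-1.3−4)² + (10−4)² + (9.5−4)² + (2−4)² = 98.34.
The Normal likelihood contributes (σ²)^(−n/2) exp(−SS/(2σ²)), so the posterior is Inverse-Gamma(α + n/2, β + SS/2) = Inverse-Gamma(8, 59.17).
The mode of Inverse-Gamma(a, b) is b/(a+1) = 59.17/9 ≈ 6.574.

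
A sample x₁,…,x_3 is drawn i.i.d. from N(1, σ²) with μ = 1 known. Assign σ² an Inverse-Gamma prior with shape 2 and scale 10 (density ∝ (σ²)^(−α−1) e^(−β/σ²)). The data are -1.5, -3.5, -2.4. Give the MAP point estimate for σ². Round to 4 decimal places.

Sum of squared deviations about the known mean: SS = (-1.5−1)² + (-3.5−1)² + (-2.4−1)² = 38.06.
The Normal likelihood contributes (σ²)^(−n/2) exp(−SS/(2σ²)), so the posterior is Inverse-Gamma(α + n/2, β + SS/2) = Inverse-Gamma(3.5, 29.03).
The mode of Inverse-Gamma(a, b) is b/(a+1) = 29.03/4.5 ≈ 6.4511.

σ̂²_MAP = 6.4511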